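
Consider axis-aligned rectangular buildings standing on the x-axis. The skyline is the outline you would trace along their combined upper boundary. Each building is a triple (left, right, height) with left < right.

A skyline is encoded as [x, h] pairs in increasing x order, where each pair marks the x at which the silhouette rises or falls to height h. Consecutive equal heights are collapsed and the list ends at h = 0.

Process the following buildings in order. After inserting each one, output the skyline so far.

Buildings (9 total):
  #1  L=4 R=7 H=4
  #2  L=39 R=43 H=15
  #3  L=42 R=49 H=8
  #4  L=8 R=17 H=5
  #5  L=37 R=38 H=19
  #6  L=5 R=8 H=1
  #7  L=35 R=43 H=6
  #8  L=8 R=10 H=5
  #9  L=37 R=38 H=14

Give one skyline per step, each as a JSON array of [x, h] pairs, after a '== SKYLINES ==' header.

== SKYLINES ==
[[4,4],[7,0]]
[[4,4],[7,0],[39,15],[43,0]]
[[4,4],[7,0],[39,15],[43,8],[49,0]]
[[4,4],[7,0],[8,5],[17,0],[39,15],[43,8],[49,0]]
[[4,4],[7,0],[8,5],[17,0],[37,19],[38,0],[39,15],[43,8],[49,0]]
[[4,4],[7,1],[8,5],[17,0],[37,19],[38,0],[39,15],[43,8],[49,0]]
[[4,4],[7,1],[8,5],[17,0],[35,6],[37,19],[38,6],[39,15],[43,8],[49,0]]
[[4,4],[7,1],[8,5],[17,0],[35,6],[37,19],[38,6],[39,15],[43,8],[49,0]]
[[4,4],[7,1],[8,5],[17,0],[35,6],[37,19],[38,6],[39,15],[43,8],[49,0]]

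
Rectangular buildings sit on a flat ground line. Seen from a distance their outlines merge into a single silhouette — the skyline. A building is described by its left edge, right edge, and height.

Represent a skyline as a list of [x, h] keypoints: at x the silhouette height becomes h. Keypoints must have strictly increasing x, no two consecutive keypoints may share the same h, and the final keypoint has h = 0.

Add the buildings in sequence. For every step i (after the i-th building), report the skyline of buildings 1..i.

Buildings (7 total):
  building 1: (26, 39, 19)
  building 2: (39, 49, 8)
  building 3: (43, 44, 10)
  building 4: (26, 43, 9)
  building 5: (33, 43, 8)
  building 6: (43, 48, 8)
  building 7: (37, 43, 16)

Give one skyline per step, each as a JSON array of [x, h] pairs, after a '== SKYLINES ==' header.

== SKYLINES ==
[[26,19],[39,0]]
[[26,19],[39,8],[49,0]]
[[26,19],[39,8],[43,10],[44,8],[49,0]]
[[26,19],[39,9],[43,10],[44,8],[49,0]]
[[26,19],[39,9],[43,10],[44,8],[49,0]]
[[26,19],[39,9],[43,10],[44,8],[49,0]]
[[26,19],[39,16],[43,10],[44,8],[49,0]]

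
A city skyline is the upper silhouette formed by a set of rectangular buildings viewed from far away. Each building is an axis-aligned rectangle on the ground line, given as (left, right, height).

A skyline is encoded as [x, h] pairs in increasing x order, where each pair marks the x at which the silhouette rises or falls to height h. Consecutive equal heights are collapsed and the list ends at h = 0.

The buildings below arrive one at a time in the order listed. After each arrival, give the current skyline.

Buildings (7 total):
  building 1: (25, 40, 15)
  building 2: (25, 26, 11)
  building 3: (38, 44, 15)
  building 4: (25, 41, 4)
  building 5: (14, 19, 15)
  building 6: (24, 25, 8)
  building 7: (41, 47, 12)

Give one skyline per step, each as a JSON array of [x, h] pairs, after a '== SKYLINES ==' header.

== SKYLINES ==
[[25,15],[40,0]]
[[25,15],[40,0]]
[[25,15],[44,0]]
[[25,15],[44,0]]
[[14,15],[19,0],[25,15],[44,0]]
[[14,15],[19,0],[24,8],[25,15],[44,0]]
[[14,15],[19,0],[24,8],[25,15],[44,12],[47,0]]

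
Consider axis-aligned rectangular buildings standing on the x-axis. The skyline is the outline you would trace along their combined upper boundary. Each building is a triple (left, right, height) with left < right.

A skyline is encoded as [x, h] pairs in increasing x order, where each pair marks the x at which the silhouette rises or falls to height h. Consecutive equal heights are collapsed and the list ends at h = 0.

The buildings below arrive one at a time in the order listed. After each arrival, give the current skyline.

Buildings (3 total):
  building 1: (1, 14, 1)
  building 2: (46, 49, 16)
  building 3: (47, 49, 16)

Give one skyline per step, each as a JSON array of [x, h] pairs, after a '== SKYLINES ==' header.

== SKYLINES ==
[[1,1],[14,0]]
[[1,1],[14,0],[46,16],[49,0]]
[[1,1],[14,0],[46,16],[49,0]]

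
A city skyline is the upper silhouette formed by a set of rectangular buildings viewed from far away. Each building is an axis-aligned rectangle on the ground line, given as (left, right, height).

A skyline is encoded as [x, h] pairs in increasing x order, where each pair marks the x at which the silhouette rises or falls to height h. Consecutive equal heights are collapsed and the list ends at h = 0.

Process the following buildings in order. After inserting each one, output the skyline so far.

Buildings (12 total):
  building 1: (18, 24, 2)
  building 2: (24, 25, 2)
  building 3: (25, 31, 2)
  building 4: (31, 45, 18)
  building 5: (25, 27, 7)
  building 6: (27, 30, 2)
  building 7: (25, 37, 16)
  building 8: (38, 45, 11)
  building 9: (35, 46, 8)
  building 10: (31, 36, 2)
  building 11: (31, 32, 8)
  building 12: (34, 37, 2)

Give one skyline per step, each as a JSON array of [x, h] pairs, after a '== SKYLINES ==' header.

== SKYLINES ==
[[18,2],[24,0]]
[[18,2],[25,0]]
[[18,2],[31,0]]
[[18,2],[31,18],[45,0]]
[[18,2],[25,7],[27,2],[31,18],[45,0]]
[[18,2],[25,7],[27,2],[31,18],[45,0]]
[[18,2],[25,16],[31,18],[45,0]]
[[18,2],[25,16],[31,18],[45,0]]
[[18,2],[25,16],[31,18],[45,8],[46,0]]
[[18,2],[25,16],[31,18],[45,8],[46,0]]
[[18,2],[25,16],[31,18],[45,8],[46,0]]
[[18,2],[25,16],[31,18],[45,8],[46,0]]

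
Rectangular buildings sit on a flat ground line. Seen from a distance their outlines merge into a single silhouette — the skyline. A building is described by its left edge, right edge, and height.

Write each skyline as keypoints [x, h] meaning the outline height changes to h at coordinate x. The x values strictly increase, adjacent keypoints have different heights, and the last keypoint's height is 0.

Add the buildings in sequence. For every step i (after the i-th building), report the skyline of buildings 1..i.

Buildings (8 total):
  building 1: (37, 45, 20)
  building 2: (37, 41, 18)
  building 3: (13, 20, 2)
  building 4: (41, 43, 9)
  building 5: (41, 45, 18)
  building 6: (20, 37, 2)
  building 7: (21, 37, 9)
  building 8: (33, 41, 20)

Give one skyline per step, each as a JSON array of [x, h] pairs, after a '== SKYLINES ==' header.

== SKYLINES ==
[[37,20],[45,0]]
[[37,20],[45,0]]
[[13,2],[20,0],[37,20],[45,0]]
[[13,2],[20,0],[37,20],[45,0]]
[[13,2],[20,0],[37,20],[45,0]]
[[13,2],[37,20],[45,0]]
[[13,2],[21,9],[37,20],[45,0]]
[[13,2],[21,9],[33,20],[45,0]]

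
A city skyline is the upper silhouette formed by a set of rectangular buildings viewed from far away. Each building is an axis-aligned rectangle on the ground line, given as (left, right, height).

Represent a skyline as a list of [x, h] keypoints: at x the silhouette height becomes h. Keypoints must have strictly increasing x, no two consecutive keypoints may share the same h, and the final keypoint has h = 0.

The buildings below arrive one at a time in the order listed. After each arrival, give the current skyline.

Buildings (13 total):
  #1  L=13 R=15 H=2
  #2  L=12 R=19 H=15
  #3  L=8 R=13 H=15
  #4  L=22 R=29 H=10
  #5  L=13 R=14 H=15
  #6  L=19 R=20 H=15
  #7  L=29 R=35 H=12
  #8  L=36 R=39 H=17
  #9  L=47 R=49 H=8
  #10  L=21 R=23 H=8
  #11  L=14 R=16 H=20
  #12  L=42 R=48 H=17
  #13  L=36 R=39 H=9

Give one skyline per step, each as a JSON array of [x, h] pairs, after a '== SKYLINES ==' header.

== SKYLINES ==
[[13,2],[15,0]]
[[12,15],[19,0]]
[[8,15],[19,0]]
[[8,15],[19,0],[22,10],[29,0]]
[[8,15],[19,0],[22,10],[29,0]]
[[8,15],[20,0],[22,10],[29,0]]
[[8,15],[20,0],[22,10],[29,12],[35,0]]
[[8,15],[20,0],[22,10],[29,12],[35,0],[36,17],[39,0]]
[[8,15],[20,0],[22,10],[29,12],[35,0],[36,17],[39,0],[47,8],[49,0]]
[[8,15],[20,0],[21,8],[22,10],[29,12],[35,0],[36,17],[39,0],[47,8],[49,0]]
[[8,15],[14,20],[16,15],[20,0],[21,8],[22,10],[29,12],[35,0],[36,17],[39,0],[47,8],[49,0]]
[[8,15],[14,20],[16,15],[20,0],[21,8],[22,10],[29,12],[35,0],[36,17],[39,0],[42,17],[48,8],[49,0]]
[[8,15],[14,20],[16,15],[20,0],[21,8],[22,10],[29,12],[35,0],[36,17],[39,0],[42,17],[48,8],[49,0]]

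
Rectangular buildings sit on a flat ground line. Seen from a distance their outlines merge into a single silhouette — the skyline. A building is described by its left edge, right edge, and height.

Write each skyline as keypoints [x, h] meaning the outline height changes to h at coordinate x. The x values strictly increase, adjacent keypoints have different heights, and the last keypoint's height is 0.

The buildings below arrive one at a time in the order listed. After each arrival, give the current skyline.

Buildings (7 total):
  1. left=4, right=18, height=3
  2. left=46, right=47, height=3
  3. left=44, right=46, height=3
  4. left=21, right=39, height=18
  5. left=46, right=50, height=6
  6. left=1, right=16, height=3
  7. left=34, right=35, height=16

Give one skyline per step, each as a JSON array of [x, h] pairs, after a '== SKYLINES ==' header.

== SKYLINES ==
[[4,3],[18,0]]
[[4,3],[18,0],[46,3],[47,0]]
[[4,3],[18,0],[44,3],[47,0]]
[[4,3],[18,0],[21,18],[39,0],[44,3],[47,0]]
[[4,3],[18,0],[21,18],[39,0],[44,3],[46,6],[50,0]]
[[1,3],[18,0],[21,18],[39,0],[44,3],[46,6],[50,0]]
[[1,3],[18,0],[21,18],[39,0],[44,3],[46,6],[50,0]]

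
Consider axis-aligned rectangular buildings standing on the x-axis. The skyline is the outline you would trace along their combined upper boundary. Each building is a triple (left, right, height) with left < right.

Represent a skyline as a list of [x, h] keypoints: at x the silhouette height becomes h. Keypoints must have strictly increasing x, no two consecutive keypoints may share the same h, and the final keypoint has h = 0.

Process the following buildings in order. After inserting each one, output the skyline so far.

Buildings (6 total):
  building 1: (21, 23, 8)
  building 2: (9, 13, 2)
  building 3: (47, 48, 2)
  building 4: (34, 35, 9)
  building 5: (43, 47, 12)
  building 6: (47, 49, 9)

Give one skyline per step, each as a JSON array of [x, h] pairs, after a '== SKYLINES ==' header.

== SKYLINES ==
[[21,8],[23,0]]
[[9,2],[13,0],[21,8],[23,0]]
[[9,2],[13,0],[21,8],[23,0],[47,2],[48,0]]
[[9,2],[13,0],[21,8],[23,0],[34,9],[35,0],[47,2],[48,0]]
[[9,2],[13,0],[21,8],[23,0],[34,9],[35,0],[43,12],[47,2],[48,0]]
[[9,2],[13,0],[21,8],[23,0],[34,9],[35,0],[43,12],[47,9],[49,0]]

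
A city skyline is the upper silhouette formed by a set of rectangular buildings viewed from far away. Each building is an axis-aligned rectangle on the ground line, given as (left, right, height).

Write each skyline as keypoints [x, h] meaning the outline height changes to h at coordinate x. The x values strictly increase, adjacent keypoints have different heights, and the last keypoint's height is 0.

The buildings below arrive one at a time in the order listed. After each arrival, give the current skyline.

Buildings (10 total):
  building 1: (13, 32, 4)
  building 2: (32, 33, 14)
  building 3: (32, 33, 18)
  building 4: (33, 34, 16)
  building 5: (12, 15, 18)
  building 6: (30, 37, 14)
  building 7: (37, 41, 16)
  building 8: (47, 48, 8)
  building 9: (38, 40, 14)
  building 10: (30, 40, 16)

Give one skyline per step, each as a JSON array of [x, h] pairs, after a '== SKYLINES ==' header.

== SKYLINES ==
[[13,4],[32,0]]
[[13,4],[32,14],[33,0]]
[[13,4],[32,18],[33,0]]
[[13,4],[32,18],[33,16],[34,0]]
[[12,18],[15,4],[32,18],[33,16],[34,0]]
[[12,18],[15,4],[30,14],[32,18],[33,16],[34,14],[37,0]]
[[12,18],[15,4],[30,14],[32,18],[33,16],[34,14],[37,16],[41,0]]
[[12,18],[15,4],[30,14],[32,18],[33,16],[34,14],[37,16],[41,0],[47,8],[48,0]]
[[12,18],[15,4],[30,14],[32,18],[33,16],[34,14],[37,16],[41,0],[47,8],[48,0]]
[[12,18],[15,4],[30,16],[32,18],[33,16],[41,0],[47,8],[48,0]]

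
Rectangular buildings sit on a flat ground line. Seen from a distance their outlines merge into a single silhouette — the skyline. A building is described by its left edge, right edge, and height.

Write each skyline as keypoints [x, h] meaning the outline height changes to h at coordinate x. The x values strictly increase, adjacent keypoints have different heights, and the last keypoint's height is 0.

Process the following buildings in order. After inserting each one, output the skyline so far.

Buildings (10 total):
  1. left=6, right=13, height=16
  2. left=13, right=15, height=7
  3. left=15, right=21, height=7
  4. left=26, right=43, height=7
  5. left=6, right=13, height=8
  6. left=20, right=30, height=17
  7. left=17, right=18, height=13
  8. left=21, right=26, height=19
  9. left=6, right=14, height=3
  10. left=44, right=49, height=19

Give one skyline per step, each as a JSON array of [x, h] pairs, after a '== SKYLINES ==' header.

== SKYLINES ==
[[6,16],[13,0]]
[[6,16],[13,7],[15,0]]
[[6,16],[13,7],[21,0]]
[[6,16],[13,7],[21,0],[26,7],[43,0]]
[[6,16],[13,7],[21,0],[26,7],[43,0]]
[[6,16],[13,7],[20,17],[30,7],[43,0]]
[[6,16],[13,7],[17,13],[18,7],[20,17],[30,7],[43,0]]
[[6,16],[13,7],[17,13],[18,7],[20,17],[21,19],[26,17],[30,7],[43,0]]
[[6,16],[13,7],[17,13],[18,7],[20,17],[21,19],[26,17],[30,7],[43,0]]
[[6,16],[13,7],[17,13],[18,7],[20,17],[21,19],[26,17],[30,7],[43,0],[44,19],[49,0]]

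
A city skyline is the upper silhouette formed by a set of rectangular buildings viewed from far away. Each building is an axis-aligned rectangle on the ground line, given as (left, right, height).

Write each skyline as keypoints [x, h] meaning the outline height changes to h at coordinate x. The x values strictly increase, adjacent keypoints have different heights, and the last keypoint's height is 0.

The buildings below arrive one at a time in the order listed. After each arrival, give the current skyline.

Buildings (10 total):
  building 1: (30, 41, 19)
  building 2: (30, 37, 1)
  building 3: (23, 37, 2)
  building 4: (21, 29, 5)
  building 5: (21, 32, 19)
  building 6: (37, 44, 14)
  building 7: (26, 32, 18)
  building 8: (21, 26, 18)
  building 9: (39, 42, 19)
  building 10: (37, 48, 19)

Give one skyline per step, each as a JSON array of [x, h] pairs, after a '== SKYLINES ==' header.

== SKYLINES ==
[[30,19],[41,0]]
[[30,19],[41,0]]
[[23,2],[30,19],[41,0]]
[[21,5],[29,2],[30,19],[41,0]]
[[21,19],[41,0]]
[[21,19],[41,14],[44,0]]
[[21,19],[41,14],[44,0]]
[[21,19],[41,14],[44,0]]
[[21,19],[42,14],[44,0]]
[[21,19],[48,0]]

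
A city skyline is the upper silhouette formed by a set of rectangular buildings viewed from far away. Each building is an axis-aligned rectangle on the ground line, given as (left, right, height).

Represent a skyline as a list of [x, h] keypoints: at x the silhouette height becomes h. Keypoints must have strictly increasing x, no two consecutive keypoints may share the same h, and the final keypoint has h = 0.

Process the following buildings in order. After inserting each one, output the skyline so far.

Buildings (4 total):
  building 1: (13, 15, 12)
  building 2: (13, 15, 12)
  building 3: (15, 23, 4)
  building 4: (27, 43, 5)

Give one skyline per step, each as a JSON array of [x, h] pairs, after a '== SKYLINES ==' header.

== SKYLINES ==
[[13,12],[15,0]]
[[13,12],[15,0]]
[[13,12],[15,4],[23,0]]
[[13,12],[15,4],[23,0],[27,5],[43,0]]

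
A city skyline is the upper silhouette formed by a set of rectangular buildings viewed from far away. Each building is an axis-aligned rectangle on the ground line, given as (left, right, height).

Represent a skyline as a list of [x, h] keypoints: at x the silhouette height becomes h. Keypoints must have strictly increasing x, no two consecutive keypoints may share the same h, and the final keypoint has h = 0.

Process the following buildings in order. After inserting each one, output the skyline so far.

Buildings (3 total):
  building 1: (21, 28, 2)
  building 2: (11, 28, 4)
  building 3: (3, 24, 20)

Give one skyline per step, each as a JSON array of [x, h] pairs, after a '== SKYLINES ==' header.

== SKYLINES ==
[[21,2],[28,0]]
[[11,4],[28,0]]
[[3,20],[24,4],[28,0]]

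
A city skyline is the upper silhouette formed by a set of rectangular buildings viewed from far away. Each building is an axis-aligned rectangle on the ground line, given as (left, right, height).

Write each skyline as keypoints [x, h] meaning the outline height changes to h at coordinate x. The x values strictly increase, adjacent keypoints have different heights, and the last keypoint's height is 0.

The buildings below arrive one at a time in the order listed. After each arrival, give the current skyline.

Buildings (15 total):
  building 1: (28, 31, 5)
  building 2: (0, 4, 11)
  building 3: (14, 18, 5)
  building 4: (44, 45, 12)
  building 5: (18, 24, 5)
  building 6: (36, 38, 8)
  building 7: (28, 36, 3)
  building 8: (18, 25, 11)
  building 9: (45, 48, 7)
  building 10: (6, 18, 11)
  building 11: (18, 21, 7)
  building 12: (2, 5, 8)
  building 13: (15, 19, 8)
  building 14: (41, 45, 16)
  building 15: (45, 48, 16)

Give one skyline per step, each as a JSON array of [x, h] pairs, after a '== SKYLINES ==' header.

== SKYLINES ==
[[28,5],[31,0]]
[[0,11],[4,0],[28,5],[31,0]]
[[0,11],[4,0],[14,5],[18,0],[28,5],[31,0]]
[[0,11],[4,0],[14,5],[18,0],[28,5],[31,0],[44,12],[45,0]]
[[0,11],[4,0],[14,5],[24,0],[28,5],[31,0],[44,12],[45,0]]
[[0,11],[4,0],[14,5],[24,0],[28,5],[31,0],[36,8],[38,0],[44,12],[45,0]]
[[0,11],[4,0],[14,5],[24,0],[28,5],[31,3],[36,8],[38,0],[44,12],[45,0]]
[[0,11],[4,0],[14,5],[18,11],[25,0],[28,5],[31,3],[36,8],[38,0],[44,12],[45,0]]
[[0,11],[4,0],[14,5],[18,11],[25,0],[28,5],[31,3],[36,8],[38,0],[44,12],[45,7],[48,0]]
[[0,11],[4,0],[6,11],[25,0],[28,5],[31,3],[36,8],[38,0],[44,12],[45,7],[48,0]]
[[0,11],[4,0],[6,11],[25,0],[28,5],[31,3],[36,8],[38,0],[44,12],[45,7],[48,0]]
[[0,11],[4,8],[5,0],[6,11],[25,0],[28,5],[31,3],[36,8],[38,0],[44,12],[45,7],[48,0]]
[[0,11],[4,8],[5,0],[6,11],[25,0],[28,5],[31,3],[36,8],[38,0],[44,12],[45,7],[48,0]]
[[0,11],[4,8],[5,0],[6,11],[25,0],[28,5],[31,3],[36,8],[38,0],[41,16],[45,7],[48,0]]
[[0,11],[4,8],[5,0],[6,11],[25,0],[28,5],[31,3],[36,8],[38,0],[41,16],[48,0]]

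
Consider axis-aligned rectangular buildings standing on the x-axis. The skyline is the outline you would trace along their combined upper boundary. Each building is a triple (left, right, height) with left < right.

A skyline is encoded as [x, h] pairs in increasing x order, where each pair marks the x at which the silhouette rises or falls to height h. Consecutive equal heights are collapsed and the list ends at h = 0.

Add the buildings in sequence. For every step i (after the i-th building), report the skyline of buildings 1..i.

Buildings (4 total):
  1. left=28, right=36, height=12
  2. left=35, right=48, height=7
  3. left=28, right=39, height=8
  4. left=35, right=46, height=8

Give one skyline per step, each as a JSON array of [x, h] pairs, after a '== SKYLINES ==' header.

== SKYLINES ==
[[28,12],[36,0]]
[[28,12],[36,7],[48,0]]
[[28,12],[36,8],[39,7],[48,0]]
[[28,12],[36,8],[46,7],[48,0]]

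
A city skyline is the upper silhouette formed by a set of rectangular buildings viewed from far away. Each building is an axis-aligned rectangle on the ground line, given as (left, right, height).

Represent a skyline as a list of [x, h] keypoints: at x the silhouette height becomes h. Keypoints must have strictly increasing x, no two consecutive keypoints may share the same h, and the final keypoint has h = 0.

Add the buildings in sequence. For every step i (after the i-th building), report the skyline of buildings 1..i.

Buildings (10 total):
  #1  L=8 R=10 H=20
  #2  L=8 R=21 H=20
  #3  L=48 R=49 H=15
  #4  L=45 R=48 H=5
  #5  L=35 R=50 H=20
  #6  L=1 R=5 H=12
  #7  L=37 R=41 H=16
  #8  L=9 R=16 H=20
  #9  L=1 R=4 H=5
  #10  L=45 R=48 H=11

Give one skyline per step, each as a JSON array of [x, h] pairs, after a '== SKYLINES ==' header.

== SKYLINES ==
[[8,20],[10,0]]
[[8,20],[21,0]]
[[8,20],[21,0],[48,15],[49,0]]
[[8,20],[21,0],[45,5],[48,15],[49,0]]
[[8,20],[21,0],[35,20],[50,0]]
[[1,12],[5,0],[8,20],[21,0],[35,20],[50,0]]
[[1,12],[5,0],[8,20],[21,0],[35,20],[50,0]]
[[1,12],[5,0],[8,20],[21,0],[35,20],[50,0]]
[[1,12],[5,0],[8,20],[21,0],[35,20],[50,0]]
[[1,12],[5,0],[8,20],[21,0],[35,20],[50,0]]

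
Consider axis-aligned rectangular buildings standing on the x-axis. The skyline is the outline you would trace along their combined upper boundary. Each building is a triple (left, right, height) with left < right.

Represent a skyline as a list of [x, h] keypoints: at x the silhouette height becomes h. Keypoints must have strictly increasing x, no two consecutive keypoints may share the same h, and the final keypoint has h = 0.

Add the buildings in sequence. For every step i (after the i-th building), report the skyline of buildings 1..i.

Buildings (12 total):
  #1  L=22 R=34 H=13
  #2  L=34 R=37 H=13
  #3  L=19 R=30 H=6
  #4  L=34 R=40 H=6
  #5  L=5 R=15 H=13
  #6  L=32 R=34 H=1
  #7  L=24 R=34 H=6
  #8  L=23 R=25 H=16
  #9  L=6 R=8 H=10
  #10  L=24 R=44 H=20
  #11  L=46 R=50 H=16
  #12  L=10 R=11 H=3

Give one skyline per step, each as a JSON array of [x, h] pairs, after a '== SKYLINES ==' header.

== SKYLINES ==
[[22,13],[34,0]]
[[22,13],[37,0]]
[[19,6],[22,13],[37,0]]
[[19,6],[22,13],[37,6],[40,0]]
[[5,13],[15,0],[19,6],[22,13],[37,6],[40,0]]
[[5,13],[15,0],[19,6],[22,13],[37,6],[40,0]]
[[5,13],[15,0],[19,6],[22,13],[37,6],[40,0]]
[[5,13],[15,0],[19,6],[22,13],[23,16],[25,13],[37,6],[40,0]]
[[5,13],[15,0],[19,6],[22,13],[23,16],[25,13],[37,6],[40,0]]
[[5,13],[15,0],[19,6],[22,13],[23,16],[24,20],[44,0]]
[[5,13],[15,0],[19,6],[22,13],[23,16],[24,20],[44,0],[46,16],[50,0]]
[[5,13],[15,0],[19,6],[22,13],[23,16],[24,20],[44,0],[46,16],[50,0]]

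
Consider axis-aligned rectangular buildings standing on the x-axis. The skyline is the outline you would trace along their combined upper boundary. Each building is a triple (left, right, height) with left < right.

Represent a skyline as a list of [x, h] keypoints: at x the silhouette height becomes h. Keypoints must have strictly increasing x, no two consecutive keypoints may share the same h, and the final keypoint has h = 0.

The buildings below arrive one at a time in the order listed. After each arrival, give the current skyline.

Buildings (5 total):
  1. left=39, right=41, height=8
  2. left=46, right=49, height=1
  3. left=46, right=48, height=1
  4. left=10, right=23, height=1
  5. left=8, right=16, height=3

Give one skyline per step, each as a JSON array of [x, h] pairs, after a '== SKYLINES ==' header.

== SKYLINES ==
[[39,8],[41,0]]
[[39,8],[41,0],[46,1],[49,0]]
[[39,8],[41,0],[46,1],[49,0]]
[[10,1],[23,0],[39,8],[41,0],[46,1],[49,0]]
[[8,3],[16,1],[23,0],[39,8],[41,0],[46,1],[49,0]]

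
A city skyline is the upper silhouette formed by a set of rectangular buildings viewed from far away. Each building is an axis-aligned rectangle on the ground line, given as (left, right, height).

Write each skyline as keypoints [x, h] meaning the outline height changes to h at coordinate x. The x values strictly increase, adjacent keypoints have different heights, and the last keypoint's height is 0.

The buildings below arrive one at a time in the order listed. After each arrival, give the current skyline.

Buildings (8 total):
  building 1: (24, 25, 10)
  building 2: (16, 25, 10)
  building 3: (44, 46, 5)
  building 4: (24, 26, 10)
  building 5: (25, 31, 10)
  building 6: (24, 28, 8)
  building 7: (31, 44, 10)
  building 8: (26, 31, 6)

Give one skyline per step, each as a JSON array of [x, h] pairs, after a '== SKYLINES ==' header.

== SKYLINES ==
[[24,10],[25,0]]
[[16,10],[25,0]]
[[16,10],[25,0],[44,5],[46,0]]
[[16,10],[26,0],[44,5],[46,0]]
[[16,10],[31,0],[44,5],[46,0]]
[[16,10],[31,0],[44,5],[46,0]]
[[16,10],[44,5],[46,0]]
[[16,10],[44,5],[46,0]]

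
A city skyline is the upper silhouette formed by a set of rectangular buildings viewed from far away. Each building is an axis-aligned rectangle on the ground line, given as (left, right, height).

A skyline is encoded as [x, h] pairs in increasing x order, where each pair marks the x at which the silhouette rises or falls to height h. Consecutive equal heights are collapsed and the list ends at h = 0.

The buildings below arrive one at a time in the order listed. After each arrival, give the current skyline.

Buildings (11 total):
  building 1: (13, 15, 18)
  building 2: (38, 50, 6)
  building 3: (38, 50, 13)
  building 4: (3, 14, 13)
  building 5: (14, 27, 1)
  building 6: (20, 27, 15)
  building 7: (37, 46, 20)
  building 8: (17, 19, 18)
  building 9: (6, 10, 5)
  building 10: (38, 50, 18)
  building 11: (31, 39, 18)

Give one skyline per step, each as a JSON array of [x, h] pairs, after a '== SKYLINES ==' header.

== SKYLINES ==
[[13,18],[15,0]]
[[13,18],[15,0],[38,6],[50,0]]
[[13,18],[15,0],[38,13],[50,0]]
[[3,13],[13,18],[15,0],[38,13],[50,0]]
[[3,13],[13,18],[15,1],[27,0],[38,13],[50,0]]
[[3,13],[13,18],[15,1],[20,15],[27,0],[38,13],[50,0]]
[[3,13],[13,18],[15,1],[20,15],[27,0],[37,20],[46,13],[50,0]]
[[3,13],[13,18],[15,1],[17,18],[19,1],[20,15],[27,0],[37,20],[46,13],[50,0]]
[[3,13],[13,18],[15,1],[17,18],[19,1],[20,15],[27,0],[37,20],[46,13],[50,0]]
[[3,13],[13,18],[15,1],[17,18],[19,1],[20,15],[27,0],[37,20],[46,18],[50,0]]
[[3,13],[13,18],[15,1],[17,18],[19,1],[20,15],[27,0],[31,18],[37,20],[46,18],[50,0]]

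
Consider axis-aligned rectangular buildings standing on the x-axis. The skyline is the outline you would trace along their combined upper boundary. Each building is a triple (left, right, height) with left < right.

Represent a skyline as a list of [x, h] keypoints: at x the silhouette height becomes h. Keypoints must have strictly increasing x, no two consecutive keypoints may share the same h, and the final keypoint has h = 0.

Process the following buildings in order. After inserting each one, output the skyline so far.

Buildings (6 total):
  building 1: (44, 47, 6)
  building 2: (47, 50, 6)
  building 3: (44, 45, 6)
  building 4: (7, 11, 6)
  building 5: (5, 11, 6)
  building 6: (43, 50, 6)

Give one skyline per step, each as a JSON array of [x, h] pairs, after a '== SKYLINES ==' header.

== SKYLINES ==
[[44,6],[47,0]]
[[44,6],[50,0]]
[[44,6],[50,0]]
[[7,6],[11,0],[44,6],[50,0]]
[[5,6],[11,0],[44,6],[50,0]]
[[5,6],[11,0],[43,6],[50,0]]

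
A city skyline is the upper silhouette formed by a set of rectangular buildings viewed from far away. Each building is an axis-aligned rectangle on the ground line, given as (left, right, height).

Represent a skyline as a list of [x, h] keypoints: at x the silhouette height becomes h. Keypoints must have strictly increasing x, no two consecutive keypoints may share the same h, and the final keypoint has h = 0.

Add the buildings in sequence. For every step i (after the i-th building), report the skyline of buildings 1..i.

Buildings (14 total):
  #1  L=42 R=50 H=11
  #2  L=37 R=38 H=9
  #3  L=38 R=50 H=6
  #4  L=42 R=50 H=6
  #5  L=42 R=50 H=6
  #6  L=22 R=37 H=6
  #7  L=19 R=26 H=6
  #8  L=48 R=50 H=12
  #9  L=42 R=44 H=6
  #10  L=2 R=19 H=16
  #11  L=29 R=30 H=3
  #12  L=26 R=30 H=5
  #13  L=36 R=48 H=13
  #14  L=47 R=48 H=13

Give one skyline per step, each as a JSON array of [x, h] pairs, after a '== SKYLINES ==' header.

== SKYLINES ==
[[42,11],[50,0]]
[[37,9],[38,0],[42,11],[50,0]]
[[37,9],[38,6],[42,11],[50,0]]
[[37,9],[38,6],[42,11],[50,0]]
[[37,9],[38,6],[42,11],[50,0]]
[[22,6],[37,9],[38,6],[42,11],[50,0]]
[[19,6],[37,9],[38,6],[42,11],[50,0]]
[[19,6],[37,9],[38,6],[42,11],[48,12],[50,0]]
[[19,6],[37,9],[38,6],[42,11],[48,12],[50,0]]
[[2,16],[19,6],[37,9],[38,6],[42,11],[48,12],[50,0]]
[[2,16],[19,6],[37,9],[38,6],[42,11],[48,12],[50,0]]
[[2,16],[19,6],[37,9],[38,6],[42,11],[48,12],[50,0]]
[[2,16],[19,6],[36,13],[48,12],[50,0]]
[[2,16],[19,6],[36,13],[48,12],[50,0]]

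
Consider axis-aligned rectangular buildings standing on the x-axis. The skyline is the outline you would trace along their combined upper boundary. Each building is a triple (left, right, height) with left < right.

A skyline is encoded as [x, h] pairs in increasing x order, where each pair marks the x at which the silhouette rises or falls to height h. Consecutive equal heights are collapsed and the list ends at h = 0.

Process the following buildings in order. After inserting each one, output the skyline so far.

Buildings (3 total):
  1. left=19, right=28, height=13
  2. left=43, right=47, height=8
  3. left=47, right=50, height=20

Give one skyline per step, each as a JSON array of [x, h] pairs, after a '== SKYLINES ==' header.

== SKYLINES ==
[[19,13],[28,0]]
[[19,13],[28,0],[43,8],[47,0]]
[[19,13],[28,0],[43,8],[47,20],[50,0]]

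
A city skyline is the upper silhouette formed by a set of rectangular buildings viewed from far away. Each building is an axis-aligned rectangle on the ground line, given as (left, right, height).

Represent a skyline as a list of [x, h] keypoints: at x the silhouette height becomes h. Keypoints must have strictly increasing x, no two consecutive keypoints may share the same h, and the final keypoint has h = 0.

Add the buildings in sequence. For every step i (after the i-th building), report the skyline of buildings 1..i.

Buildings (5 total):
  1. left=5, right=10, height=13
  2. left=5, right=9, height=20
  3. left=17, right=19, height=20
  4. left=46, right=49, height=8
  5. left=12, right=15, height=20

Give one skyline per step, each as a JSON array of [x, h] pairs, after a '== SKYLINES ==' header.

== SKYLINES ==
[[5,13],[10,0]]
[[5,20],[9,13],[10,0]]
[[5,20],[9,13],[10,0],[17,20],[19,0]]
[[5,20],[9,13],[10,0],[17,20],[19,0],[46,8],[49,0]]
[[5,20],[9,13],[10,0],[12,20],[15,0],[17,20],[19,0],[46,8],[49,0]]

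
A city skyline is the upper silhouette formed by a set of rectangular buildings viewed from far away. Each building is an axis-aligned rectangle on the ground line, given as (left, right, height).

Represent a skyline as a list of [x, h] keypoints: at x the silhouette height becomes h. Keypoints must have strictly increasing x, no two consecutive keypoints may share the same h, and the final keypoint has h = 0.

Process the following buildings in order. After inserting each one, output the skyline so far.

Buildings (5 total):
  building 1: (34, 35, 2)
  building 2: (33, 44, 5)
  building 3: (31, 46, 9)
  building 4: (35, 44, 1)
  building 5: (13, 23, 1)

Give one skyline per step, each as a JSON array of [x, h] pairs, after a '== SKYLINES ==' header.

== SKYLINES ==
[[34,2],[35,0]]
[[33,5],[44,0]]
[[31,9],[46,0]]
[[31,9],[46,0]]
[[13,1],[23,0],[31,9],[46,0]]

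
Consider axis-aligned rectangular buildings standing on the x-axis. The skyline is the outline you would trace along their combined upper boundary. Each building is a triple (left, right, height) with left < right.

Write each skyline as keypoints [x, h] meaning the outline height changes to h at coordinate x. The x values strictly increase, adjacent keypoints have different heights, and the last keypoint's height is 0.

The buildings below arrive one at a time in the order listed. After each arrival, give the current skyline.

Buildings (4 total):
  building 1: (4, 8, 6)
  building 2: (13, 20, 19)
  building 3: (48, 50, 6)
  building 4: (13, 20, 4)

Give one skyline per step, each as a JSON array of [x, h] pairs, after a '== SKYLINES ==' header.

== SKYLINES ==
[[4,6],[8,0]]
[[4,6],[8,0],[13,19],[20,0]]
[[4,6],[8,0],[13,19],[20,0],[48,6],[50,0]]
[[4,6],[8,0],[13,19],[20,0],[48,6],[50,0]]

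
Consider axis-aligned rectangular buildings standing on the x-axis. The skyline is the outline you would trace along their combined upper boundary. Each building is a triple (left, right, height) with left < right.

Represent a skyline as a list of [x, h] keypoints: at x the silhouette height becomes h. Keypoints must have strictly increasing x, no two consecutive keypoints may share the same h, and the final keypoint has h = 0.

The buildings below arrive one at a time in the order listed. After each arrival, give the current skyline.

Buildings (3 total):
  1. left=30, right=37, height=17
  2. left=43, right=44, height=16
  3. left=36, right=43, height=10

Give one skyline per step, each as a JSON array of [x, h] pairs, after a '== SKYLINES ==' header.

== SKYLINES ==
[[30,17],[37,0]]
[[30,17],[37,0],[43,16],[44,0]]
[[30,17],[37,10],[43,16],[44,0]]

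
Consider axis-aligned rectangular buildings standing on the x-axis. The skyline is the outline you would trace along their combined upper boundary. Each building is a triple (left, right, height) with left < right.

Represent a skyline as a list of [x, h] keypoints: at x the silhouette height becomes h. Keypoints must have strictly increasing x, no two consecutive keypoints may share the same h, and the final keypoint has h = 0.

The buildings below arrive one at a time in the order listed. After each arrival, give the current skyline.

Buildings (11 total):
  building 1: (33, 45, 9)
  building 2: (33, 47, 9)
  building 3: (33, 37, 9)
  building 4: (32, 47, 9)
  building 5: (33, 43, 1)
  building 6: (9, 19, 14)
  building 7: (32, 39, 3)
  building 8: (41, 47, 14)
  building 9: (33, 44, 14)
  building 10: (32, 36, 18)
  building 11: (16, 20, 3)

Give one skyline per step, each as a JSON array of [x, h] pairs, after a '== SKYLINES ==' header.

== SKYLINES ==
[[33,9],[45,0]]
[[33,9],[47,0]]
[[33,9],[47,0]]
[[32,9],[47,0]]
[[32,9],[47,0]]
[[9,14],[19,0],[32,9],[47,0]]
[[9,14],[19,0],[32,9],[47,0]]
[[9,14],[19,0],[32,9],[41,14],[47,0]]
[[9,14],[19,0],[32,9],[33,14],[47,0]]
[[9,14],[19,0],[32,18],[36,14],[47,0]]
[[9,14],[19,3],[20,0],[32,18],[36,14],[47,0]]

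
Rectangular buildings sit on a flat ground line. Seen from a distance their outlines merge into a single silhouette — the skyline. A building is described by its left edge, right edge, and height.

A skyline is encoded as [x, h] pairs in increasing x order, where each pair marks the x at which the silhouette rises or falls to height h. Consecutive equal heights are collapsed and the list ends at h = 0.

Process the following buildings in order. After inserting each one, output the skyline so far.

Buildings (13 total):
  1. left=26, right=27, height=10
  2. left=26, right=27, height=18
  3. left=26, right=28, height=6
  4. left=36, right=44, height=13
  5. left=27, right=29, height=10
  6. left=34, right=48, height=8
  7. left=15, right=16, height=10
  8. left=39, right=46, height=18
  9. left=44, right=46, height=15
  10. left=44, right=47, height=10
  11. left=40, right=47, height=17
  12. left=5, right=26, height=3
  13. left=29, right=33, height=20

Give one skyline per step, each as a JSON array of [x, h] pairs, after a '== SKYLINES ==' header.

== SKYLINES ==
[[26,10],[27,0]]
[[26,18],[27,0]]
[[26,18],[27,6],[28,0]]
[[26,18],[27,6],[28,0],[36,13],[44,0]]
[[26,18],[27,10],[29,0],[36,13],[44,0]]
[[26,18],[27,10],[29,0],[34,8],[36,13],[44,8],[48,0]]
[[15,10],[16,0],[26,18],[27,10],[29,0],[34,8],[36,13],[44,8],[48,0]]
[[15,10],[16,0],[26,18],[27,10],[29,0],[34,8],[36,13],[39,18],[46,8],[48,0]]
[[15,10],[16,0],[26,18],[27,10],[29,0],[34,8],[36,13],[39,18],[46,8],[48,0]]
[[15,10],[16,0],[26,18],[27,10],[29,0],[34,8],[36,13],[39,18],[46,10],[47,8],[48,0]]
[[15,10],[16,0],[26,18],[27,10],[29,0],[34,8],[36,13],[39,18],[46,17],[47,8],[48,0]]
[[5,3],[15,10],[16,3],[26,18],[27,10],[29,0],[34,8],[36,13],[39,18],[46,17],[47,8],[48,0]]
[[5,3],[15,10],[16,3],[26,18],[27,10],[29,20],[33,0],[34,8],[36,13],[39,18],[46,17],[47,8],[48,0]]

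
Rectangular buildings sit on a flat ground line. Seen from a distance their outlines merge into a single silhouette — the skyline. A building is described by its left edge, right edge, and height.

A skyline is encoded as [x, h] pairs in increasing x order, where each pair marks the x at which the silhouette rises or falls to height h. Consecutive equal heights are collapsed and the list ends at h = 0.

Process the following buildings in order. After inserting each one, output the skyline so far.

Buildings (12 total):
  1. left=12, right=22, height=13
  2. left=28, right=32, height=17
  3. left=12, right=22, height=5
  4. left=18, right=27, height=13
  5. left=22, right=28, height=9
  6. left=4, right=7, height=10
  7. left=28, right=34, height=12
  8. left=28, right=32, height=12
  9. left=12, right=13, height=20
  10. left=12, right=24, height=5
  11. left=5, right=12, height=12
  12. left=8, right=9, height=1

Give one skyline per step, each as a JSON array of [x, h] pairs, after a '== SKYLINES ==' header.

== SKYLINES ==
[[12,13],[22,0]]
[[12,13],[22,0],[28,17],[32,0]]
[[12,13],[22,0],[28,17],[32,0]]
[[12,13],[27,0],[28,17],[32,0]]
[[12,13],[27,9],[28,17],[32,0]]
[[4,10],[7,0],[12,13],[27,9],[28,17],[32,0]]
[[4,10],[7,0],[12,13],[27,9],[28,17],[32,12],[34,0]]
[[4,10],[7,0],[12,13],[27,9],[28,17],[32,12],[34,0]]
[[4,10],[7,0],[12,20],[13,13],[27,9],[28,17],[32,12],[34,0]]
[[4,10],[7,0],[12,20],[13,13],[27,9],[28,17],[32,12],[34,0]]
[[4,10],[5,12],[12,20],[13,13],[27,9],[28,17],[32,12],[34,0]]
[[4,10],[5,12],[12,20],[13,13],[27,9],[28,17],[32,12],[34,0]]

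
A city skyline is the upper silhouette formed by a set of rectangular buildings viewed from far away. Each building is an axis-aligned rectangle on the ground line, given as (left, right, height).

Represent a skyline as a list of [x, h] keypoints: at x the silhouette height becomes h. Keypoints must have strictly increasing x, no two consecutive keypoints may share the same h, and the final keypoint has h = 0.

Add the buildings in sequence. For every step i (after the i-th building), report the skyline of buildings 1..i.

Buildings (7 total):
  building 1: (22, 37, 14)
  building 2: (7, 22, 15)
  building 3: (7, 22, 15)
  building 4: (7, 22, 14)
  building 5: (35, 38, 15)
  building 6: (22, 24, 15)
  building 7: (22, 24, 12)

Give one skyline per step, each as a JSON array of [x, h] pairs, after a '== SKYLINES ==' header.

== SKYLINES ==
[[22,14],[37,0]]
[[7,15],[22,14],[37,0]]
[[7,15],[22,14],[37,0]]
[[7,15],[22,14],[37,0]]
[[7,15],[22,14],[35,15],[38,0]]
[[7,15],[24,14],[35,15],[38,0]]
[[7,15],[24,14],[35,15],[38,0]]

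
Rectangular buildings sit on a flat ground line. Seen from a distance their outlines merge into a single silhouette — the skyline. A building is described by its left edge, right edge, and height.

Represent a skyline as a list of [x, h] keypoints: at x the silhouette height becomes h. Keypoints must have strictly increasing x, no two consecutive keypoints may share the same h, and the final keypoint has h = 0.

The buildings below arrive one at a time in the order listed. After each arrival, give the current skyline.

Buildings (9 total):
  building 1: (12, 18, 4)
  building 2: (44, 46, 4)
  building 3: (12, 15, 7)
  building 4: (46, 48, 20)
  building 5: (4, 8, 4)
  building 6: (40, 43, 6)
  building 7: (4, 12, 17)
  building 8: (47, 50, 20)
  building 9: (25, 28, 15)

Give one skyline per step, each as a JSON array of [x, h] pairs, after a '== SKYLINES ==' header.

== SKYLINES ==
[[12,4],[18,0]]
[[12,4],[18,0],[44,4],[46,0]]
[[12,7],[15,4],[18,0],[44,4],[46,0]]
[[12,7],[15,4],[18,0],[44,4],[46,20],[48,0]]
[[4,4],[8,0],[12,7],[15,4],[18,0],[44,4],[46,20],[48,0]]
[[4,4],[8,0],[12,7],[15,4],[18,0],[40,6],[43,0],[44,4],[46,20],[48,0]]
[[4,17],[12,7],[15,4],[18,0],[40,6],[43,0],[44,4],[46,20],[48,0]]
[[4,17],[12,7],[15,4],[18,0],[40,6],[43,0],[44,4],[46,20],[50,0]]
[[4,17],[12,7],[15,4],[18,0],[25,15],[28,0],[40,6],[43,0],[44,4],[46,20],[50,0]]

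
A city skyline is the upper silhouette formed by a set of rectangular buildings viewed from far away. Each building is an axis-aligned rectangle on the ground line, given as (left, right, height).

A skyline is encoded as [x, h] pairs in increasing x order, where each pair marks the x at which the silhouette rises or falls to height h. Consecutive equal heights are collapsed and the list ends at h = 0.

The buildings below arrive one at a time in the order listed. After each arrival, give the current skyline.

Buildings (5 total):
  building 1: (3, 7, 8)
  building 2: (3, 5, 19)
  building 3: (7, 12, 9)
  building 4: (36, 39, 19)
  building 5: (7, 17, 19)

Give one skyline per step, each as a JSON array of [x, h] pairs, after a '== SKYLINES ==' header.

== SKYLINES ==
[[3,8],[7,0]]
[[3,19],[5,8],[7,0]]
[[3,19],[5,8],[7,9],[12,0]]
[[3,19],[5,8],[7,9],[12,0],[36,19],[39,0]]
[[3,19],[5,8],[7,19],[17,0],[36,19],[39,0]]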